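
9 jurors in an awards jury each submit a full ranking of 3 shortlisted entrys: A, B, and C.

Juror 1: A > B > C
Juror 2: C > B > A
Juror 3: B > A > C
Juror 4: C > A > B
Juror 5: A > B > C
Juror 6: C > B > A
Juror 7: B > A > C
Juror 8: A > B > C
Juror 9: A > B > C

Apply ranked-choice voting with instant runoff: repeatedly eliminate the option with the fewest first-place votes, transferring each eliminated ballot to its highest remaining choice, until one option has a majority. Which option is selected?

A

Round 1: A 4, C 3, B 2. B has the fewest and is eliminated.
Round 2: A 6, C 3. A has a majority.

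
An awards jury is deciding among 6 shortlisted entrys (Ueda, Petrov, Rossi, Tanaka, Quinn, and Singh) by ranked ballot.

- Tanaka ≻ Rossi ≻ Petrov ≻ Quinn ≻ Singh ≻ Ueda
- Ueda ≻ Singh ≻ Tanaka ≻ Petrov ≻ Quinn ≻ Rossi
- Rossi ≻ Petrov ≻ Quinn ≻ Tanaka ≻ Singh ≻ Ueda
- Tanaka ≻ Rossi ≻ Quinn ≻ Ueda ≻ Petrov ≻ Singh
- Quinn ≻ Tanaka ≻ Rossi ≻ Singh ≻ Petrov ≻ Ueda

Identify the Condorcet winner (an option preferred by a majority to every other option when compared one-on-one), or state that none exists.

Head-to-head results (5 voters total):
Ueda vs Petrov: Petrov wins 3–2.
Ueda vs Rossi: Rossi wins 4–1.
Ueda vs Tanaka: Tanaka wins 4–1.
Ueda vs Quinn: Quinn wins 4–1.
Ueda vs Singh: Singh wins 3–2.
Petrov vs Rossi: Rossi wins 4–1.
Petrov vs Tanaka: Tanaka wins 4–1.
Petrov vs Quinn: Petrov wins 3–2.
Petrov vs Singh: Petrov wins 3–2.
Rossi vs Tanaka: Tanaka wins 4–1.
Rossi vs Quinn: Rossi wins 3–2.
Rossi vs Singh: Rossi wins 4–1.
Tanaka vs Quinn: Tanaka wins 3–2.
Tanaka vs Singh: Tanaka wins 4–1.
Quinn vs Singh: Quinn wins 4–1.
Tanaka beats each rival — Ueda (4–1), Petrov (4–1), Rossi (4–1), Quinn (3–2), Singh (4–1) — so Tanaka is the Condorcet winner.

Tanaka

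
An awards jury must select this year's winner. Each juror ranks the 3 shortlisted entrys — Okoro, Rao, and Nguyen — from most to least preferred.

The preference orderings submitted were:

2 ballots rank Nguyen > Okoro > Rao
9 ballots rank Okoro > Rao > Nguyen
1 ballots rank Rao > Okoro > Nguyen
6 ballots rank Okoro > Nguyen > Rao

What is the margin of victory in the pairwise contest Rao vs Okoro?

16

Ballots ranking Rao above Okoro: 1.
Ballots ranking Okoro above Rao: 2+9+6 = 17.
Okoro wins 17–1, a margin of 16.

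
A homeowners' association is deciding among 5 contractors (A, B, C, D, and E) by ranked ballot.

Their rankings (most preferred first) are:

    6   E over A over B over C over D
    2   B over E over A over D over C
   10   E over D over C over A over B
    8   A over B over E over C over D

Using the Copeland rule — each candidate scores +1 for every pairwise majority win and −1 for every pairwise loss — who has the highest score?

Pairwise results:
  A vs B: A wins 24–2.
  A vs C: A wins 16–10.
  A vs D: A wins 16–10.
  A vs E: E wins 18–8.
  B vs C: B wins 16–10.
  B vs D: B wins 16–10.
  B vs E: E wins 16–10.
  C vs D: C wins 14–12.
  C vs E: E wins 26–0.
  D vs E: E wins 26–0.
Copeland scores (wins − losses):
  A: 3 − 1 = 2
  B: 2 − 2 = 0
  C: 1 − 3 = -2
  D: 0 − 4 = -4
  E: 4 − 0 = 4
E has the best Copeland score.

E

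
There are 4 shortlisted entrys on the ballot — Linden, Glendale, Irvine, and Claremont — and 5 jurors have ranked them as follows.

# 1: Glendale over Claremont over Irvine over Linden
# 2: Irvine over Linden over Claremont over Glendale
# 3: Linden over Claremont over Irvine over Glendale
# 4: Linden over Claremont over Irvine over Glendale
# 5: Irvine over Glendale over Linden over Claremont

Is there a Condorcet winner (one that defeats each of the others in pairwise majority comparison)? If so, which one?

There is no Condorcet winner

Head-to-head results (5 voters total):
Linden vs Glendale: Linden wins 3–2.
Linden vs Irvine: Irvine wins 3–2.
Linden vs Claremont: Linden wins 4–1.
Glendale vs Irvine: Irvine wins 4–1.
Glendale vs Claremont: Claremont wins 3–2.
Irvine vs Claremont: Claremont wins 3–2.
No candidate beats all others: Linden beats Claremont beats Irvine beats Linden, a majority cycle.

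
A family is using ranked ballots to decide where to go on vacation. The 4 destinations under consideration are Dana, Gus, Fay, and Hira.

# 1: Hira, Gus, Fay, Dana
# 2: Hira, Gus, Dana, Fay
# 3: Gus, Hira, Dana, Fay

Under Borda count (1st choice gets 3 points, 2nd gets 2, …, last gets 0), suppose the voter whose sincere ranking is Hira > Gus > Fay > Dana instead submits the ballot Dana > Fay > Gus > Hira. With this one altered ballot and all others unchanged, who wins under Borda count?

Borda totals with the altered ballot: Dana 5, Gus 6, Fay 2, Hira 5.
The switch changes the winner from Hira to Gus.

Gus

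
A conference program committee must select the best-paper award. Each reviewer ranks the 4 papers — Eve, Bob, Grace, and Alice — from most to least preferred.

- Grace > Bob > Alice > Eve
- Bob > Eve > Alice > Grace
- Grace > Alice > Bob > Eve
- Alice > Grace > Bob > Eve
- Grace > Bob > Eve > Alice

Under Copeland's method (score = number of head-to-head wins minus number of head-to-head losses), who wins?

Pairwise results:
  Eve vs Bob: Bob wins 5–0.
  Eve vs Grace: Grace wins 4–1.
  Eve vs Alice: Alice wins 3–2.
  Bob vs Grace: Grace wins 4–1.
  Bob vs Alice: Bob wins 3–2.
  Grace vs Alice: Grace wins 3–2.
Copeland scores (wins − losses):
  Eve: 0 − 3 = -3
  Bob: 2 − 1 = 1
  Grace: 3 − 0 = 3
  Alice: 1 − 2 = -1
Grace has the best Copeland score.

Grace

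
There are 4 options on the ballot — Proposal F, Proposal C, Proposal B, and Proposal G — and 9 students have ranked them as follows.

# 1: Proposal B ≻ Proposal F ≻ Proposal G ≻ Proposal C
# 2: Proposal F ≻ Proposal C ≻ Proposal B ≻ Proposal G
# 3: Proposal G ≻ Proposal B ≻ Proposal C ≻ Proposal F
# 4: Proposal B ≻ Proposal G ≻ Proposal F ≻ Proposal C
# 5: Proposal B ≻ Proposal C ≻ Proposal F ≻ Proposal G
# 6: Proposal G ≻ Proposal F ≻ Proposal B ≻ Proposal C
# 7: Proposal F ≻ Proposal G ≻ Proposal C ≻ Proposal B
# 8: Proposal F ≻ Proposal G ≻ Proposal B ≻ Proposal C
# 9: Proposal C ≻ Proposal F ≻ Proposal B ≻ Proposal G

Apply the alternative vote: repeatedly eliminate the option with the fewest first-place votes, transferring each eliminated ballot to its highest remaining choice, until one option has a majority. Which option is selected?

Round 1: Proposal F 3, Proposal B 3, Proposal G 2, Proposal C 1. Proposal C has the fewest and is eliminated.
Round 2: Proposal F 4, Proposal B 3, Proposal G 2. Proposal G has the fewest and is eliminated.
Round 3: Proposal F 5, Proposal B 4. Proposal F has a majority.

Proposal F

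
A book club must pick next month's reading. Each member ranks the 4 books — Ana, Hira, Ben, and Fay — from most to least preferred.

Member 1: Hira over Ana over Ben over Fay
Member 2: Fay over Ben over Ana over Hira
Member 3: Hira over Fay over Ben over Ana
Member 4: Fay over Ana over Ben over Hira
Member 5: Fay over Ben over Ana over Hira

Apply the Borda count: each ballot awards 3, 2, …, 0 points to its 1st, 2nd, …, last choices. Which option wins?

Borda scores:
  Ana: 2 + 1 + 0 + 2 + 1 = 6
  Hira: 3 + 0 + 3 + 0 + 0 = 6
  Ben: 1 + 2 + 1 + 1 + 2 = 7
  Fay: 0 + 3 + 2 + 3 + 3 = 11
Fay has the highest total.

Fay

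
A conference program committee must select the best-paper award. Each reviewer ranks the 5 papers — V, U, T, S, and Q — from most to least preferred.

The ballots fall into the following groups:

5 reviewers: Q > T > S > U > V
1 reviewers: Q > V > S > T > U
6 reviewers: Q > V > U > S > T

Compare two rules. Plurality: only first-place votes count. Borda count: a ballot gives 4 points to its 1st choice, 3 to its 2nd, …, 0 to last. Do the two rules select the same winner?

Yes

Plurality first-place counts: V 0, U 0, T 0, S 0, Q 12 → Q.
Borda totals: V 21, U 17, T 16, S 18, Q 48 → Q.
The two rules agree on Q.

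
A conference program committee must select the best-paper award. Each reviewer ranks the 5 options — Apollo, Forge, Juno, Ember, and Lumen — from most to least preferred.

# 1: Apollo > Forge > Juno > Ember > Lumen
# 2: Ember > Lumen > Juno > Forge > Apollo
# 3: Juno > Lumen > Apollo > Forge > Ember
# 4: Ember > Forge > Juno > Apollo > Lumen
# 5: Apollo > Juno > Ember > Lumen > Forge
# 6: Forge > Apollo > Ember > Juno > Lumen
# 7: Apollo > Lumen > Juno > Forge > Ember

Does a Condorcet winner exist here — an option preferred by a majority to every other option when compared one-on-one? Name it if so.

Apollo

Head-to-head results (7 voters total):
Apollo vs Forge: Apollo wins 4–3.
Apollo vs Juno: Apollo wins 4–3.
Apollo vs Ember: Apollo wins 5–2.
Apollo vs Lumen: Apollo wins 5–2.
Forge vs Juno: Juno wins 4–3.
Forge vs Ember: Forge wins 4–3.
Forge vs Lumen: Lumen wins 4–3.
Juno vs Ember: Juno wins 4–3.
Juno vs Lumen: Juno wins 5–2.
Ember vs Lumen: Ember wins 5–2.
Apollo beats each rival — Forge (4–3), Juno (4–3), Ember (5–2), Lumen (5–2) — so Apollo is the Condorcet winner.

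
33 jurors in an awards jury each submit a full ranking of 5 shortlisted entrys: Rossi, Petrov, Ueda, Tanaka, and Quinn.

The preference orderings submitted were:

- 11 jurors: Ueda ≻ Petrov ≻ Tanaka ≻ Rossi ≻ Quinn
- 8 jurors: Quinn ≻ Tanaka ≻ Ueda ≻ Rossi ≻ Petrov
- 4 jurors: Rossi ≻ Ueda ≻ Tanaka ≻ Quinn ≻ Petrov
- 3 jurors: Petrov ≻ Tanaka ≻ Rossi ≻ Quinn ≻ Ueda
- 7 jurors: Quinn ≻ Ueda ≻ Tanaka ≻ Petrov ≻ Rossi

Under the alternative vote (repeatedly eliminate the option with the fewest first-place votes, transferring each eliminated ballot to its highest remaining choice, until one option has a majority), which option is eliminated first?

Tanaka

Round 1: Quinn 15, Ueda 11, Rossi 4, Petrov 3, Tanaka 0. Tanaka has the fewest and is eliminated.
Round 2: Quinn 15, Ueda 11, Rossi 4, Petrov 3. Petrov has the fewest and is eliminated.
Round 3: Quinn 15, Ueda 11, Rossi 7. Rossi has the fewest and is eliminated.
Round 4: Quinn 18, Ueda 15. Quinn has a majority.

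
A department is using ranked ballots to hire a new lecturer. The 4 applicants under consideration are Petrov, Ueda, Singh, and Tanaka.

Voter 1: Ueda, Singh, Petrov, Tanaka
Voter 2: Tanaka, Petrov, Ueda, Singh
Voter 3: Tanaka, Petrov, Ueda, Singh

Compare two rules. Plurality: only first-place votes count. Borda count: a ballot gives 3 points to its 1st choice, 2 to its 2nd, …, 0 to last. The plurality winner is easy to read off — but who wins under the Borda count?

Plurality first-place counts: Petrov 0, Ueda 1, Singh 0, Tanaka 2 → Tanaka.
Borda totals: Petrov 5, Ueda 5, Singh 2, Tanaka 6 → Tanaka.

Tanaka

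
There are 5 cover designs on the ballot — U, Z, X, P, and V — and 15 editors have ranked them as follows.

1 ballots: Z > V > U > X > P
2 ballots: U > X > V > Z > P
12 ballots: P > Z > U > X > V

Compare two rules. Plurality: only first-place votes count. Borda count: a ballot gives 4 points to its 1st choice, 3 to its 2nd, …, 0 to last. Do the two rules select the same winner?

Plurality first-place counts: U 2, Z 1, X 0, P 12, V 0 → P.
Borda totals: U 34, Z 42, X 19, P 48, V 7 → P.
The two rules agree on P.

Yes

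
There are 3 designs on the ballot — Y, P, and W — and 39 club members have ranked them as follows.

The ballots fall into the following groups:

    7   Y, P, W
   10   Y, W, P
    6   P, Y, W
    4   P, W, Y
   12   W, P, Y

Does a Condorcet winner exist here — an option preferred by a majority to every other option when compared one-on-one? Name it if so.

There is no Condorcet winner

Head-to-head results (39 voters total):
Y vs P: P wins 22–17.
Y vs W: Y wins 23–16.
P vs W: W wins 22–17.
No candidate beats all others: Y beats W beats P beats Y, a majority cycle.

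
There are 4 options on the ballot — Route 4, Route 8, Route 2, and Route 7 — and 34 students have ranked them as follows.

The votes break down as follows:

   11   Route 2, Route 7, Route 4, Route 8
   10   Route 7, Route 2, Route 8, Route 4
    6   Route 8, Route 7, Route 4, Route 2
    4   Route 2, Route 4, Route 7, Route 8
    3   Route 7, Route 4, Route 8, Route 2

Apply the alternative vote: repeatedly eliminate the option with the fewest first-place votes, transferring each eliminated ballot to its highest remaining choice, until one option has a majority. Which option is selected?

Route 7

Round 1: Route 2 15, Route 7 13, Route 8 6, Route 4 0. Route 4 has the fewest and is eliminated.
Round 2: Route 2 15, Route 7 13, Route 8 6. Route 8 has the fewest and is eliminated.
Round 3: Route 7 19, Route 2 15. Route 7 has a majority.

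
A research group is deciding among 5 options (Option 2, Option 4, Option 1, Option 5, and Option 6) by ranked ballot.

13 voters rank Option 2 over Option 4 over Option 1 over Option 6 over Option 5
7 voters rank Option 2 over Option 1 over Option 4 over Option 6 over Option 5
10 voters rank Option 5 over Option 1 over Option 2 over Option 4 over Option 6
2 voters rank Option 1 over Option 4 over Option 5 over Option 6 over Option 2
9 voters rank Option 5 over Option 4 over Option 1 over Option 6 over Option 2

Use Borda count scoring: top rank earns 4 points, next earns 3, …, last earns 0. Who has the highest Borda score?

Option 1

Borda scores:
  Option 2: 13·4 + 7·4 + 10·2 + 2·0 + 9·0 = 100
  Option 4: 13·3 + 7·2 + 10·1 + 2·3 + 9·3 = 96
  Option 1: 13·2 + 7·3 + 10·3 + 2·4 + 9·2 = 103
  Option 5: 13·0 + 7·0 + 10·4 + 2·2 + 9·4 = 80
  Option 6: 13·1 + 7·1 + 10·0 + 2·1 + 9·1 = 31
Option 1 has the highest total.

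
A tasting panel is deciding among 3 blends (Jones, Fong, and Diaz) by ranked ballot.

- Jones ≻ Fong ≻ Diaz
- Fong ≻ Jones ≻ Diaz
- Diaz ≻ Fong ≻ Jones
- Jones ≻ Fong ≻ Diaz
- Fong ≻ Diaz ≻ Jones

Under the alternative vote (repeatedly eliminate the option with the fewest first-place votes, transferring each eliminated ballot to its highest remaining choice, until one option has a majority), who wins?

Round 1: Jones 2, Fong 2, Diaz 1. Diaz has the fewest and is eliminated.
Round 2: Fong 3, Jones 2. Fong has a majority.

Fong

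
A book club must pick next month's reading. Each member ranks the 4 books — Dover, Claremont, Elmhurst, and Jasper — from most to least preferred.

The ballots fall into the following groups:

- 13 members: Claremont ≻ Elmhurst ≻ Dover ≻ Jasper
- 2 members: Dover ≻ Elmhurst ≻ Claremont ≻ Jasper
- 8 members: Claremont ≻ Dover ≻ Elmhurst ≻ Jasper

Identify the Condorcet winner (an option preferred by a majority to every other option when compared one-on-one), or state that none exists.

Claremont

Head-to-head results (23 voters total):
Dover vs Claremont: Claremont wins 21–2.
Dover vs Elmhurst: Elmhurst wins 13–10.
Dover vs Jasper: Dover wins 23–0.
Claremont vs Elmhurst: Claremont wins 21–2.
Claremont vs Jasper: Claremont wins 23–0.
Elmhurst vs Jasper: Elmhurst wins 23–0.
Claremont beats each rival — Dover (21–2), Elmhurst (21–2), Jasper (23–0) — so Claremont is the Condorcet winner.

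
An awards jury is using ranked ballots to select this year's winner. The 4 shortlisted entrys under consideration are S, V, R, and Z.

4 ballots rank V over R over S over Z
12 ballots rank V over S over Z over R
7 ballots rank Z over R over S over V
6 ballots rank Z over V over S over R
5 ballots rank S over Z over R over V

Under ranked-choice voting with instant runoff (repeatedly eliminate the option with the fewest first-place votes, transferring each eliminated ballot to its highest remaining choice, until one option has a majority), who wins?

Round 1: V 16, Z 13, S 5, R 0. R has the fewest and is eliminated.
Round 2: V 16, Z 13, S 5. S has the fewest and is eliminated.
Round 3: Z 18, V 16. Z has a majority.

Z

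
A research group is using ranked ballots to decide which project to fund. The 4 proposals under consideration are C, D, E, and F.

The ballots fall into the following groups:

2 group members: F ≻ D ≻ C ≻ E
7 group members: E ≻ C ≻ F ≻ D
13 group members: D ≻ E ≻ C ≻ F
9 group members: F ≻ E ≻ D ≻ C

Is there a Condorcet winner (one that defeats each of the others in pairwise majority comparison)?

Head-to-head results (31 voters total):
C vs D: D wins 24–7.
C vs E: E wins 29–2.
C vs F: C wins 20–11.
D vs E: E wins 16–15.
D vs F: F wins 18–13.
E vs F: E wins 20–11.
E beats each rival — C (29–2), D (16–15), F (20–11) — so E is the Condorcet winner.

Yes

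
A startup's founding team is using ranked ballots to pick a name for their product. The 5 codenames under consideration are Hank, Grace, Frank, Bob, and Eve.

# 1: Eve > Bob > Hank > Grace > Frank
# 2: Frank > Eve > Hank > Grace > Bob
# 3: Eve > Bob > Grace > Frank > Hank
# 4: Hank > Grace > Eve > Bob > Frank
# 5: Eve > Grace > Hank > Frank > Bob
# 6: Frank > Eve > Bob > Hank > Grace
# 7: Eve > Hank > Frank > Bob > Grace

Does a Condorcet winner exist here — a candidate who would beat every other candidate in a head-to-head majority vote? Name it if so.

Eve

Head-to-head results (7 voters total):
Hank vs Grace: Hank wins 5–2.
Hank vs Frank: Hank wins 4–3.
Hank vs Bob: Hank wins 4–3.
Hank vs Eve: Eve wins 6–1.
Grace vs Frank: Grace wins 4–3.
Grace vs Bob: Bob wins 4–3.
Grace vs Eve: Eve wins 6–1.
Frank vs Bob: Frank wins 4–3.
Frank vs Eve: Eve wins 5–2.
Bob vs Eve: Eve wins 7–0.
Eve beats each rival — Hank (6–1), Grace (6–1), Frank (5–2), Bob (7–0) — so Eve is the Condorcet winner.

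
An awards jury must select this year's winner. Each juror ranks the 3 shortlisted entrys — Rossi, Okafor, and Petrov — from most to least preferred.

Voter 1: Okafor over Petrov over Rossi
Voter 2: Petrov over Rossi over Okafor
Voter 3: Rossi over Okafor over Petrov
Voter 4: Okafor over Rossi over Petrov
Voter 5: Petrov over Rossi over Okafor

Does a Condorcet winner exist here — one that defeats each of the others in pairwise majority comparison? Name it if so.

There is no Condorcet winner

Head-to-head results (5 voters total):
Rossi vs Okafor: Rossi wins 3–2.
Rossi vs Petrov: Petrov wins 3–2.
Okafor vs Petrov: Okafor wins 3–2.
No candidate beats all others: Rossi beats Okafor beats Petrov beats Rossi, a majority cycle.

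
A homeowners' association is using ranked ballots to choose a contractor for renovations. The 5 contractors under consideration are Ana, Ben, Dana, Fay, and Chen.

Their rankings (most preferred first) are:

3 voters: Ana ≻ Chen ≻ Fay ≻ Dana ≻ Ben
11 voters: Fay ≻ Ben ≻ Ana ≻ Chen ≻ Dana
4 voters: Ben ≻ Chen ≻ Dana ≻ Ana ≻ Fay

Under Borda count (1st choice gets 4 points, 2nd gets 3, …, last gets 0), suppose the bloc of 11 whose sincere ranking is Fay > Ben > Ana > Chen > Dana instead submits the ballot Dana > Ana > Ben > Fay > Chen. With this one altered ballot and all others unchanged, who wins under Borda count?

Borda totals with the altered ballot: Ana 49, Ben 38, Dana 55, Fay 17, Chen 21.
The switch changes the winner from Fay to Dana.

Dana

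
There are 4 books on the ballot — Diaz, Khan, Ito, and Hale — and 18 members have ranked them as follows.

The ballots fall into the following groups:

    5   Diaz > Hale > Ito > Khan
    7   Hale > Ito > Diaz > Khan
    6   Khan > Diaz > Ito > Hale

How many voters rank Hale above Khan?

Ballots ranking Hale above Khan: 5+7 = 12.
Ballots ranking Khan above Hale: 6.
So 12 of 18 voters prefer Hale to Khan.

12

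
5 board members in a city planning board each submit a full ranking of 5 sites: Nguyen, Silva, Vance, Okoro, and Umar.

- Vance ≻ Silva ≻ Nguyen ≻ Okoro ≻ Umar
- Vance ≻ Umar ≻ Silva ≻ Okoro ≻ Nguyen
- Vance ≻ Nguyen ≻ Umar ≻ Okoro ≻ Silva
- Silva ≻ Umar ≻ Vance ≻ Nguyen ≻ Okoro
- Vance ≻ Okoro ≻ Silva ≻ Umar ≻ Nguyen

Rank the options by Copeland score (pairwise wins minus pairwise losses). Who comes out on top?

Vance

Pairwise results:
  Nguyen vs Silva: Silva wins 4–1.
  Nguyen vs Vance: Vance wins 5–0.
  Nguyen vs Okoro: Nguyen wins 3–2.
  Nguyen vs Umar: Umar wins 3–2.
  Silva vs Vance: Vance wins 4–1.
  Silva vs Okoro: Silva wins 3–2.
  Silva vs Umar: Silva wins 3–2.
  Vance vs Okoro: Vance wins 5–0.
  Vance vs Umar: Vance wins 4–1.
  Okoro vs Umar: Umar wins 3–2.
Copeland scores (wins − losses):
  Nguyen: 1 − 3 = -2
  Silva: 3 − 1 = 2
  Vance: 4 − 0 = 4
  Okoro: 0 − 4 = -4
  Umar: 2 − 2 = 0
Vance has the best Copeland score.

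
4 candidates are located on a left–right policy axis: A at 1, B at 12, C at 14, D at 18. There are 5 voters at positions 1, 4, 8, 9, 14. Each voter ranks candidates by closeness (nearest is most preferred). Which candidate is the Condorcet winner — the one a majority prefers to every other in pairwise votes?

With single-peaked preferences on a line, the Condorcet winner is the candidate closest to the median voter.
The median voter (position 8) is closest to B at 12.
Check: B vs C — voters closer to B: 4 of 5.

B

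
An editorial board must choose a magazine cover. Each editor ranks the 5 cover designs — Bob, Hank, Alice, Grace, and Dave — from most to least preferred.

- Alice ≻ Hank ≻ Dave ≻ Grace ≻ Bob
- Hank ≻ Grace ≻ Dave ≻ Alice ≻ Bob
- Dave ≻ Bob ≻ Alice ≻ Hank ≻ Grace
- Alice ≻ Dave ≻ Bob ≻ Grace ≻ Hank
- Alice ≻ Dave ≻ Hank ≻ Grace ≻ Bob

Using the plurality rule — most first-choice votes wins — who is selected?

Alice

First-place vote totals:
  Bob: 0
  Hank: 1
  Alice: 3
  Grace: 0
  Dave: 1
Alice has the most first-place votes.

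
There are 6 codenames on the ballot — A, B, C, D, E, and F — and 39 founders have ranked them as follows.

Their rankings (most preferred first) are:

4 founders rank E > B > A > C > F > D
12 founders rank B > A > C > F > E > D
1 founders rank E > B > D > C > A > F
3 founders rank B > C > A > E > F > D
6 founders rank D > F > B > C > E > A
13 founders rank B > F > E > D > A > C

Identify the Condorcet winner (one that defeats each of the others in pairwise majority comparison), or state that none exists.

B

Head-to-head results (39 voters total):
A vs B: B wins 39–0.
A vs C: A wins 29–10.
A vs D: D wins 20–19.
A vs E: E wins 24–15.
A vs F: A wins 20–19.
B vs C: B wins 39–0.
B vs D: B wins 33–6.
B vs E: B wins 34–5.
B vs F: B wins 33–6.
C vs D: D wins 20–19.
C vs E: C wins 21–18.
C vs F: C wins 20–19.
D vs E: E wins 33–6.
D vs F: F wins 32–7.
E vs F: F wins 31–8.
B beats each rival — A (39–0), C (39–0), D (33–6), E (34–5), F (33–6) — so B is the Condorcet winner.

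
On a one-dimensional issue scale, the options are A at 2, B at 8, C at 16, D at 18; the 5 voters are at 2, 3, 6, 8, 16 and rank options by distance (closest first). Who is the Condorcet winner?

B

With single-peaked preferences on a line, the Condorcet winner is the candidate closest to the median voter.
The median voter (position 6) is closest to B at 8.
Check: B vs D — voters closer to B: 4 of 5.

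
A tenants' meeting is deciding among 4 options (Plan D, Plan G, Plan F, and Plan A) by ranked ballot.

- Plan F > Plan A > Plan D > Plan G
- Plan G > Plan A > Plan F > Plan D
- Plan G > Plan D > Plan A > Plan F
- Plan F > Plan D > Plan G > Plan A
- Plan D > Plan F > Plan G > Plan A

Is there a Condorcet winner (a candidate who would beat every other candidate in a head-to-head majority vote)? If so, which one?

Head-to-head results (5 voters total):
Plan D vs Plan G: Plan D wins 3–2.
Plan D vs Plan F: Plan F wins 3–2.
Plan D vs Plan A: Plan D wins 3–2.
Plan G vs Plan F: Plan F wins 3–2.
Plan G vs Plan A: Plan G wins 4–1.
Plan F vs Plan A: Plan F wins 3–2.
Plan F beats each rival — Plan D (3–2), Plan G (3–2), Plan A (3–2) — so Plan F is the Condorcet winner.

Plan F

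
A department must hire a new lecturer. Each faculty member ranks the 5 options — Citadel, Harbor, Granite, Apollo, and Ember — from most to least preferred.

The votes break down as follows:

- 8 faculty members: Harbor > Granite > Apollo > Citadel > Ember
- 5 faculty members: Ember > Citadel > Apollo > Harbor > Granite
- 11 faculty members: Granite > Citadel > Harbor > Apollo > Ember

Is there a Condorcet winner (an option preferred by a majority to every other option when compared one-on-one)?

Head-to-head results (24 voters total):
Citadel vs Harbor: Citadel wins 16–8.
Citadel vs Granite: Granite wins 19–5.
Citadel vs Apollo: Citadel wins 16–8.
Citadel vs Ember: Citadel wins 19–5.
Harbor vs Granite: Harbor wins 13–11.
Harbor vs Apollo: Harbor wins 19–5.
Harbor vs Ember: Harbor wins 19–5.
Granite vs Apollo: Granite wins 19–5.
Granite vs Ember: Granite wins 19–5.
Apollo vs Ember: Apollo wins 19–5.
No candidate beats all others: Citadel beats Harbor beats Granite beats Citadel, a majority cycle.

No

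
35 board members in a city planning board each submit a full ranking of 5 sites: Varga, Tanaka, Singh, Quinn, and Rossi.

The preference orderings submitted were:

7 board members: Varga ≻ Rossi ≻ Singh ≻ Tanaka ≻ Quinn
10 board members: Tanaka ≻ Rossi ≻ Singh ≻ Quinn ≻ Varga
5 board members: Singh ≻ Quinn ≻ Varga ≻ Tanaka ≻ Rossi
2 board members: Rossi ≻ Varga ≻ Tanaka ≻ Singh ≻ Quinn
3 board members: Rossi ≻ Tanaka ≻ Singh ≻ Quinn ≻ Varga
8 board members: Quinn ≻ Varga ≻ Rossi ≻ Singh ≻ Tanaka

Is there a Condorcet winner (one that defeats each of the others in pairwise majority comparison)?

Head-to-head results (35 voters total):
Varga vs Tanaka: Varga wins 22–13.
Varga vs Singh: Singh wins 18–17.
Varga vs Quinn: Quinn wins 26–9.
Varga vs Rossi: Varga wins 20–15.
Tanaka vs Singh: Singh wins 20–15.
Tanaka vs Quinn: Tanaka wins 22–13.
Tanaka vs Rossi: Rossi wins 20–15.
Singh vs Quinn: Singh wins 27–8.
Singh vs Rossi: Rossi wins 30–5.
Quinn vs Rossi: Rossi wins 22–13.
No candidate beats all others: Varga beats Tanaka beats Quinn beats Varga, a majority cycle.

No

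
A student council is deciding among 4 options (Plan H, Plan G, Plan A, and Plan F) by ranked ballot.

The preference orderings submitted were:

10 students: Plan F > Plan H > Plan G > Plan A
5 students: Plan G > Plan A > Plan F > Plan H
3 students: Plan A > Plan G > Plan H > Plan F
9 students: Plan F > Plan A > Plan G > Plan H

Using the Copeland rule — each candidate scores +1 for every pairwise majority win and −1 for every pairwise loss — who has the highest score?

Pairwise results:
  Plan H vs Plan G: Plan G wins 17–10.
  Plan H vs Plan A: Plan A wins 17–10.
  Plan H vs Plan F: Plan F wins 24–3.
  Plan G vs Plan A: Plan G wins 15–12.
  Plan G vs Plan F: Plan F wins 19–8.
  Plan A vs Plan F: Plan F wins 19–8.
Copeland scores (wins − losses):
  Plan H: 0 − 3 = -3
  Plan G: 2 − 1 = 1
  Plan A: 1 − 2 = -1
  Plan F: 3 − 0 = 3
Plan F has the best Copeland score.

Plan F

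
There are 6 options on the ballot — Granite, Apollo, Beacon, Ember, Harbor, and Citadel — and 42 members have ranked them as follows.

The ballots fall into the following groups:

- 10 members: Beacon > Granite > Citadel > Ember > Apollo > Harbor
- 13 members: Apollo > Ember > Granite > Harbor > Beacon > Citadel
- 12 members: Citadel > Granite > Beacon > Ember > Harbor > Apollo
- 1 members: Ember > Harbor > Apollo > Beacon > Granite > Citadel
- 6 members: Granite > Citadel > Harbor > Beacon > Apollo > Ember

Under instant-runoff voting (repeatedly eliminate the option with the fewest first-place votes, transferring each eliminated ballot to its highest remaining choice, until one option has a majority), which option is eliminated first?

Round 1: Apollo 13, Citadel 12, Beacon 10, Granite 6, Ember 1, Harbor 0. Harbor has the fewest and is eliminated.
Round 2: Apollo 13, Citadel 12, Beacon 10, Granite 6, Ember 1. Ember has the fewest and is eliminated.
Round 3: Apollo 14, Citadel 12, Beacon 10, Granite 6. Granite has the fewest and is eliminated.
Round 4: Citadel 18, Apollo 14, Beacon 10. Beacon has the fewest and is eliminated.
Round 5: Citadel 28, Apollo 14. Citadel has a majority.

Harbor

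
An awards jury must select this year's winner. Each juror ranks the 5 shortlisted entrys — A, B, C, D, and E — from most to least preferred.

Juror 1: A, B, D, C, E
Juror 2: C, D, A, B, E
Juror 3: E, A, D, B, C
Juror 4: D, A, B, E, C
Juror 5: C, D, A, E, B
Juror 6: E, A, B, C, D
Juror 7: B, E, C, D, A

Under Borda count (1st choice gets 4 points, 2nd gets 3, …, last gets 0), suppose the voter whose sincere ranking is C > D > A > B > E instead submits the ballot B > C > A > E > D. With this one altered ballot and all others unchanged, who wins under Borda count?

Borda totals with the altered ballot: A 17, B 16, C 11, D 12, E 14.
The winner is unchanged: still A.

A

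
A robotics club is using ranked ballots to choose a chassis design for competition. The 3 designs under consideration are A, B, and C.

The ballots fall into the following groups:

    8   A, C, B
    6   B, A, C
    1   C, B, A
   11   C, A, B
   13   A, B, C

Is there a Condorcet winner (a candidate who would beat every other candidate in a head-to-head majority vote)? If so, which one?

Head-to-head results (39 voters total):
A vs B: A wins 32–7.
A vs C: A wins 27–12.
B vs C: C wins 20–19.
A beats each rival — B (32–7), C (27–12) — so A is the Condorcet winner.

A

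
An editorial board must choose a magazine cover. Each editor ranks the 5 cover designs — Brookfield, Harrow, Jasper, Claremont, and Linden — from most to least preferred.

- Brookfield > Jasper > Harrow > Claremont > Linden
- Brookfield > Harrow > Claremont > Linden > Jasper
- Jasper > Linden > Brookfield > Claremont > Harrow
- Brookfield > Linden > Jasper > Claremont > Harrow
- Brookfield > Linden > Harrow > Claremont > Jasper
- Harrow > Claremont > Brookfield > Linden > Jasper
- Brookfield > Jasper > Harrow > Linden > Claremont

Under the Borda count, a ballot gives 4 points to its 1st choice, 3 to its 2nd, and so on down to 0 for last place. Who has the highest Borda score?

Borda scores:
  Brookfield: 4 + 4 + 2 + 4 + 4 + 2 + 4 = 24
  Harrow: 2 + 3 + 0 + 0 + 2 + 4 + 2 = 13
  Jasper: 3 + 0 + 4 + 2 + 0 + 0 + 3 = 12
  Claremont: 1 + 2 + 1 + 1 + 1 + 3 + 0 = 9
  Linden: 0 + 1 + 3 + 3 + 3 + 1 + 1 = 12
Brookfield has the highest total.

Brookfield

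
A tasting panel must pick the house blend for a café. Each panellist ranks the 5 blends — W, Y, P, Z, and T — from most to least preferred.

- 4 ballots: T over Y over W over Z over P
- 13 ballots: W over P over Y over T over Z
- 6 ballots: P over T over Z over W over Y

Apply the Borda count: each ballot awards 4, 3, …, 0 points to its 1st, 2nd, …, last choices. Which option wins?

W

Borda scores:
  W: 4·2 + 13·4 + 6·1 = 66
  Y: 4·3 + 13·2 + 6·0 = 38
  P: 4·0 + 13·3 + 6·4 = 63
  Z: 4·1 + 13·0 + 6·2 = 16
  T: 4·4 + 13·1 + 6·3 = 47
W has the highest total.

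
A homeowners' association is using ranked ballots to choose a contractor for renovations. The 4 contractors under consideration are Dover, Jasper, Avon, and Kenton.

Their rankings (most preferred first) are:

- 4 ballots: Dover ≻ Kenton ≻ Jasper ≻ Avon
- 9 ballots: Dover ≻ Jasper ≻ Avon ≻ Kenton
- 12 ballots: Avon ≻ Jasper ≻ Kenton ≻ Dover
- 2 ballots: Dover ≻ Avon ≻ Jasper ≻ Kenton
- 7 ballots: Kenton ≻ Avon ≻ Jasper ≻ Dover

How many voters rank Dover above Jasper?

Ballots ranking Dover above Jasper: 4+9+2 = 15.
Ballots ranking Jasper above Dover: 12+7 = 19.
So 15 of 34 voters prefer Dover to Jasper.

15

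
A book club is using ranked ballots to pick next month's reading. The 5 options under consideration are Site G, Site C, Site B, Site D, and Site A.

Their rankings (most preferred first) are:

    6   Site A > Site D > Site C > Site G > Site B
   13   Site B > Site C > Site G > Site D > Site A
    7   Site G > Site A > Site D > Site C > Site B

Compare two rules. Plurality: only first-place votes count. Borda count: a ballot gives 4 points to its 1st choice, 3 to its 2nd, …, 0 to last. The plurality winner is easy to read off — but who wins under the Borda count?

Plurality first-place counts: Site G 7, Site C 0, Site B 13, Site D 0, Site A 6 → Site B.
Borda totals: Site G 60, Site C 58, Site B 52, Site D 45, Site A 45 → Site G.

Site G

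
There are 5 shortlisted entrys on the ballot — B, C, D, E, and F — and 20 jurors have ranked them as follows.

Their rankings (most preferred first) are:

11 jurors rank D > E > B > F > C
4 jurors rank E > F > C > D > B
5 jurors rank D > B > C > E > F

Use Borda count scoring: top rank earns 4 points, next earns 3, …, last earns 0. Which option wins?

Borda scores:
  B: 11·2 + 4·0 + 5·3 = 37
  C: 11·0 + 4·2 + 5·2 = 18
  D: 11·4 + 4·1 + 5·4 = 68
  E: 11·3 + 4·4 + 5·1 = 54
  F: 11·1 + 4·3 + 5·0 = 23
D has the highest total.

D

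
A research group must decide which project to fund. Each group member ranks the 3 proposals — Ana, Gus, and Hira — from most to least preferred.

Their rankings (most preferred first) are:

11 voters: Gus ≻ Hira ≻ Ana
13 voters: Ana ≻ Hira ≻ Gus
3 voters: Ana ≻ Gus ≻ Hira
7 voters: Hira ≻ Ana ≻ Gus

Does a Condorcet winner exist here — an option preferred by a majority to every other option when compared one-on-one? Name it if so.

Head-to-head results (34 voters total):
Ana vs Gus: Ana wins 23–11.
Ana vs Hira: Hira wins 18–16.
Gus vs Hira: Hira wins 20–14.
Hira beats each rival — Ana (18–16), Gus (20–14) — so Hira is the Condorcet winner.

Hira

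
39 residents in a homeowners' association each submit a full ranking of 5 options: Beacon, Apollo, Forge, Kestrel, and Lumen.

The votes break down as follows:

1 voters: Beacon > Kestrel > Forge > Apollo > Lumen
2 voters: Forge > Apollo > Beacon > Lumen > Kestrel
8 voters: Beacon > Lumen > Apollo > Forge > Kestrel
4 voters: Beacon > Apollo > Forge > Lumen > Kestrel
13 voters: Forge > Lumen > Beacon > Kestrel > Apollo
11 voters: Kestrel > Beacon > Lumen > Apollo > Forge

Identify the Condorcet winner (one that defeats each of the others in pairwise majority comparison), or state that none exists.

Head-to-head results (39 voters total):
Beacon vs Apollo: Beacon wins 37–2.
Beacon vs Forge: Beacon wins 24–15.
Beacon vs Kestrel: Beacon wins 28–11.
Beacon vs Lumen: Beacon wins 26–13.
Apollo vs Forge: Apollo wins 23–16.
Apollo vs Kestrel: Kestrel wins 25–14.
Apollo vs Lumen: Lumen wins 32–7.
Forge vs Kestrel: Forge wins 27–12.
Forge vs Lumen: Forge wins 20–19.
Kestrel vs Lumen: Lumen wins 27–12.
Beacon beats each rival — Apollo (37–2), Forge (24–15), Kestrel (28–11), Lumen (26–13) — so Beacon is the Condorcet winner.

Beacon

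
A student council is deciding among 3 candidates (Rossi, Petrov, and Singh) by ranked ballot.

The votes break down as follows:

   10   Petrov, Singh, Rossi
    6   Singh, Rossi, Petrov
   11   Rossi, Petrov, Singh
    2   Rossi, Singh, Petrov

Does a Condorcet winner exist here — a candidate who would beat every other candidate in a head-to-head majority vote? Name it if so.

Head-to-head results (29 voters total):
Rossi vs Petrov: Rossi wins 19–10.
Rossi vs Singh: Singh wins 16–13.
Petrov vs Singh: Petrov wins 21–8.
No candidate beats all others: Rossi beats Petrov beats Singh beats Rossi, a majority cycle.

None — there is no Condorcet winner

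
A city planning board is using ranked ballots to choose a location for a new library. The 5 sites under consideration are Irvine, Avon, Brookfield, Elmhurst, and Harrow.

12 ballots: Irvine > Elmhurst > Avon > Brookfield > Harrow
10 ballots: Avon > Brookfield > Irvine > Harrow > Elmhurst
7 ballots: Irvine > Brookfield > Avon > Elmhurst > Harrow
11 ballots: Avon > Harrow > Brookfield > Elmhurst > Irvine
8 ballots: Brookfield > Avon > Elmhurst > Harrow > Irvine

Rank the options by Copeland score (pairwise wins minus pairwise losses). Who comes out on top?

Avon

Pairwise results:
  Irvine vs Avon: Avon wins 29–19.
  Irvine vs Brookfield: Brookfield wins 29–19.
  Irvine vs Elmhurst: Irvine wins 29–19.
  Irvine vs Harrow: Irvine wins 29–19.
  Avon vs Brookfield: Avon wins 33–15.
  Avon vs Elmhurst: Avon wins 36–12.
  Avon vs Harrow: Avon wins 48–0.
  Brookfield vs Elmhurst: Brookfield wins 36–12.
  Brookfield vs Harrow: Brookfield wins 37–11.
  Elmhurst vs Harrow: Elmhurst wins 27–21.
Copeland scores (wins − losses):
  Irvine: 2 − 2 = 0
  Avon: 4 − 0 = 4
  Brookfield: 3 − 1 = 2
  Elmhurst: 1 − 3 = -2
  Harrow: 0 − 4 = -4
Avon has the best Copeland score.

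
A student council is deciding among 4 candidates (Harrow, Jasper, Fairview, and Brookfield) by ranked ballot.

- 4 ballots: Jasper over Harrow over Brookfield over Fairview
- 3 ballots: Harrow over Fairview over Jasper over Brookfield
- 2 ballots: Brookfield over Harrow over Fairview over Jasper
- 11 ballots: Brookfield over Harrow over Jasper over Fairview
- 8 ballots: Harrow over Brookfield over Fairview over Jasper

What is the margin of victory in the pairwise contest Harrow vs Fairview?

28

Ballots ranking Harrow above Fairview: 4+3+2+11+8 = 28.
Ballots ranking Fairview above Harrow: 0.
Harrow wins 28–0, a margin of 28.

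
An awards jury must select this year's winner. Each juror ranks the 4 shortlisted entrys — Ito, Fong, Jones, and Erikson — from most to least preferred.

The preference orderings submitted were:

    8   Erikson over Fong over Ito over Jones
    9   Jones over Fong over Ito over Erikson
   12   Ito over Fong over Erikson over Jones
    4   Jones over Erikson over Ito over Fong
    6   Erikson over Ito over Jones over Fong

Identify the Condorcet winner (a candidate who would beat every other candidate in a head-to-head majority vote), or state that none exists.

Ito

Head-to-head results (39 voters total):
Ito vs Fong: Ito wins 22–17.
Ito vs Jones: Ito wins 26–13.
Ito vs Erikson: Ito wins 21–18.
Fong vs Jones: Fong wins 20–19.
Fong vs Erikson: Fong wins 21–18.
Jones vs Erikson: Erikson wins 26–13.
Ito beats each rival — Fong (22–17), Jones (26–13), Erikson (21–18) — so Ito is the Condorcet winner.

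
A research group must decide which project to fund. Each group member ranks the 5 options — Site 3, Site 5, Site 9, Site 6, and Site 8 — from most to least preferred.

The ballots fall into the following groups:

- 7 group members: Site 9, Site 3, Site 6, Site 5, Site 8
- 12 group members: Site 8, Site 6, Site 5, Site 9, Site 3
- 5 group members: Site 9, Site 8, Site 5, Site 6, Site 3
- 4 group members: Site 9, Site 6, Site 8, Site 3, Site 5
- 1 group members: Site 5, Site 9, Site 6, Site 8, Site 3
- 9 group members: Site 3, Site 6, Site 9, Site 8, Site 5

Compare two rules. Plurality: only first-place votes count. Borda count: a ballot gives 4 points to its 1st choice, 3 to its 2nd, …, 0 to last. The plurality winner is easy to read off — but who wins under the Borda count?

Plurality first-place counts: Site 3 9, Site 5 1, Site 9 16, Site 6 0, Site 8 12 → Site 9.
Borda totals: Site 3 61, Site 5 45, Site 9 97, Site 6 96, Site 8 81 → Site 9.

Site 9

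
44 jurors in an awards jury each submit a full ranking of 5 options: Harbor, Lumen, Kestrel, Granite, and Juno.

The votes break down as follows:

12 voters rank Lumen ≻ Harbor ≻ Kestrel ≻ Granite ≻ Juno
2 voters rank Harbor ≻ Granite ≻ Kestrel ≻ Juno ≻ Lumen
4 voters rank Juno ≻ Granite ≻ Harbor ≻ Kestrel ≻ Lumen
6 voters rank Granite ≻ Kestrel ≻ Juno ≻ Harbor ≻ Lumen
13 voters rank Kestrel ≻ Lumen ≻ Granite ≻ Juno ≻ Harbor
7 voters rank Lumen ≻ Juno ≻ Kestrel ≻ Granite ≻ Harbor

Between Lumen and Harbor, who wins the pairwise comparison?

Ballots ranking Lumen above Harbor: 12+13+7 = 32.
Ballots ranking Harbor above Lumen: 2+4+6 = 12.
Lumen wins the head-to-head, 32–12.

Lumen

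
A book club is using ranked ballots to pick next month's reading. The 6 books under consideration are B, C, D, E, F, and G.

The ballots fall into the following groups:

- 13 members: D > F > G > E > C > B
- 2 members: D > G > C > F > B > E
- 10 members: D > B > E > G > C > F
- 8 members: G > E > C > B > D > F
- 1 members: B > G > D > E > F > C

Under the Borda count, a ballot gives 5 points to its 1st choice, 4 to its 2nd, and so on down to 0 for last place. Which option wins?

Borda scores:
  B: 13·0 + 2·1 + 10·4 + 8·2 + 5 = 63
  C: 13·1 + 2·3 + 10·1 + 8·3 + 0 = 53
  D: 13·5 + 2·5 + 10·5 + 8·1 + 3 = 136
  E: 13·2 + 2·0 + 10·3 + 8·4 + 2 = 90
  F: 13·4 + 2·2 + 10·0 + 8·0 + 1 = 57
  G: 13·3 + 2·4 + 10·2 + 8·5 + 4 = 111
D has the highest total.

D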